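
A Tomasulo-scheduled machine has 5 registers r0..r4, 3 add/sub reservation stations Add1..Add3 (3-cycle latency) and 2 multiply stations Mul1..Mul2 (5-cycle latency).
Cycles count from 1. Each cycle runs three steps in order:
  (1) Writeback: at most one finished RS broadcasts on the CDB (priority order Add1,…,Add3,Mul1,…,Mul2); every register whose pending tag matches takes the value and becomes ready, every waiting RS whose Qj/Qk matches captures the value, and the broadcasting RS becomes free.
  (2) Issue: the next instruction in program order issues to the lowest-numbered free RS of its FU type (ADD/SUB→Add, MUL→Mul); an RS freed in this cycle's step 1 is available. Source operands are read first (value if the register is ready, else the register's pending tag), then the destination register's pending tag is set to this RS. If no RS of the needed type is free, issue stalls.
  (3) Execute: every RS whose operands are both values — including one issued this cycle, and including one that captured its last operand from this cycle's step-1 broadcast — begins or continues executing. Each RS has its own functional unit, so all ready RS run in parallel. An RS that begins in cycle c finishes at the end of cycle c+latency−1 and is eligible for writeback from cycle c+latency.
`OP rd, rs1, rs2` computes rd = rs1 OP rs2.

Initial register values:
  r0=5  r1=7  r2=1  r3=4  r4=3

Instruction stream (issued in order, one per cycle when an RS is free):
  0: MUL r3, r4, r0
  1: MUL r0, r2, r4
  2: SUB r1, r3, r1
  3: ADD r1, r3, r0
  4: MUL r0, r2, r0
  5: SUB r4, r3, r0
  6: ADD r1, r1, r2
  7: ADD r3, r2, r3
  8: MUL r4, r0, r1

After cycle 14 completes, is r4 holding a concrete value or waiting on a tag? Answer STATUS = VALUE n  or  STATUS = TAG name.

STATUS = TAG Mul2

  c1: issue MUL r3<-Mul1  regs: r0:5,r1:7,r2:1,r3:Mul1,r4:3
  c2: issue MUL r0<-Mul2  regs: r0:Mul2,r1:7,r2:1,r3:Mul1,r4:3
  c3: issue SUB r1<-Add1  regs: r0:Mul2,r1:Add1,r2:1,r3:Mul1,r4:3
  c4: issue ADD r1<-Add2  regs: r0:Mul2,r1:Add2,r2:1,r3:Mul1,r4:3
  c5: stall  regs: r0:Mul2,r1:Add2,r2:1,r3:Mul1,r4:3
  c6: CDB Mul1=15; issue MUL r0<-Mul1  regs: r0:Mul1,r1:Add2,r2:1,r3:15,r4:3
  c7: CDB Mul2=3; issue SUB r4<-Add3  regs: r0:Mul1,r1:Add2,r2:1,r3:15,r4:Add3
  c8: stall  regs: r0:Mul1,r1:Add2,r2:1,r3:15,r4:Add3
  c9: CDB Add1=8; issue ADD r1<-Add1  regs: r0:Mul1,r1:Add1,r2:1,r3:15,r4:Add3
  c10: CDB Add2=18; issue ADD r3<-Add2  regs: r0:Mul1,r1:Add1,r2:1,r3:Add2,r4:Add3
  c11: issue MUL r4<-Mul2  regs: r0:Mul1,r1:Add1,r2:1,r3:Add2,r4:Mul2
  c12: CDB Mul1=3  regs: r0:3,r1:Add1,r2:1,r3:Add2,r4:Mul2
  c13: CDB Add1=19  regs: r0:3,r1:19,r2:1,r3:Add2,r4:Mul2
  c14: CDB Add2=16  regs: r0:3,r1:19,r2:1,r3:16,r4:Mul2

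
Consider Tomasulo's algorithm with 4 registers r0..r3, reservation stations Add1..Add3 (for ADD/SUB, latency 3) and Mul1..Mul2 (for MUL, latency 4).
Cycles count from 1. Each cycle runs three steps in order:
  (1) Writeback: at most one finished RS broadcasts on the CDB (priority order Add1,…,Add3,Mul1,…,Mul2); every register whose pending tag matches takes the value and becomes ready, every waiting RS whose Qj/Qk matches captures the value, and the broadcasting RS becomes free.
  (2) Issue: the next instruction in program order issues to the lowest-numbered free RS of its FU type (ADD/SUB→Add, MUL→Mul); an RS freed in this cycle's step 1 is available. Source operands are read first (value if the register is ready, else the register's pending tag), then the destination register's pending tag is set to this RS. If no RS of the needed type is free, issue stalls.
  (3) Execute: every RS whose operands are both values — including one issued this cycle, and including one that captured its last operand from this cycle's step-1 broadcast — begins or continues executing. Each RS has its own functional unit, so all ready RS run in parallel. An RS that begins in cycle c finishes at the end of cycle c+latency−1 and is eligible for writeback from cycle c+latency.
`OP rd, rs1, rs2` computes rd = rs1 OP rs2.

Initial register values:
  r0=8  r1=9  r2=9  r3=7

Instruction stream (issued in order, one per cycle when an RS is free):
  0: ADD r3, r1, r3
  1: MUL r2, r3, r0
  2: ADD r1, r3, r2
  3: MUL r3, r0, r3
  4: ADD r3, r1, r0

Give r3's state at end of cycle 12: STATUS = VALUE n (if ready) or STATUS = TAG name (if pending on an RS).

STATUS = TAG Add1

  c1: issue ADD r3<-Add1  regs: r0:8,r1:9,r2:9,r3:Add1
  c2: issue MUL r2<-Mul1  regs: r0:8,r1:9,r2:Mul1,r3:Add1
  c3: issue ADD r1<-Add2  regs: r0:8,r1:Add2,r2:Mul1,r3:Add1
  c4: CDB Add1=16; issue MUL r3<-Mul2  regs: r0:8,r1:Add2,r2:Mul1,r3:Mul2
  c5: issue ADD r3<-Add1  regs: r0:8,r1:Add2,r2:Mul1,r3:Add1
  c6: -  regs: r0:8,r1:Add2,r2:Mul1,r3:Add1
  c7: -  regs: r0:8,r1:Add2,r2:Mul1,r3:Add1
  c8: CDB Mul1=128  regs: r0:8,r1:Add2,r2:128,r3:Add1
  c9: CDB Mul2=128  regs: r0:8,r1:Add2,r2:128,r3:Add1
  c10: -  regs: r0:8,r1:Add2,r2:128,r3:Add1
  c11: CDB Add2=144  regs: r0:8,r1:144,r2:128,r3:Add1
  c12: -  regs: r0:8,r1:144,r2:128,r3:Add1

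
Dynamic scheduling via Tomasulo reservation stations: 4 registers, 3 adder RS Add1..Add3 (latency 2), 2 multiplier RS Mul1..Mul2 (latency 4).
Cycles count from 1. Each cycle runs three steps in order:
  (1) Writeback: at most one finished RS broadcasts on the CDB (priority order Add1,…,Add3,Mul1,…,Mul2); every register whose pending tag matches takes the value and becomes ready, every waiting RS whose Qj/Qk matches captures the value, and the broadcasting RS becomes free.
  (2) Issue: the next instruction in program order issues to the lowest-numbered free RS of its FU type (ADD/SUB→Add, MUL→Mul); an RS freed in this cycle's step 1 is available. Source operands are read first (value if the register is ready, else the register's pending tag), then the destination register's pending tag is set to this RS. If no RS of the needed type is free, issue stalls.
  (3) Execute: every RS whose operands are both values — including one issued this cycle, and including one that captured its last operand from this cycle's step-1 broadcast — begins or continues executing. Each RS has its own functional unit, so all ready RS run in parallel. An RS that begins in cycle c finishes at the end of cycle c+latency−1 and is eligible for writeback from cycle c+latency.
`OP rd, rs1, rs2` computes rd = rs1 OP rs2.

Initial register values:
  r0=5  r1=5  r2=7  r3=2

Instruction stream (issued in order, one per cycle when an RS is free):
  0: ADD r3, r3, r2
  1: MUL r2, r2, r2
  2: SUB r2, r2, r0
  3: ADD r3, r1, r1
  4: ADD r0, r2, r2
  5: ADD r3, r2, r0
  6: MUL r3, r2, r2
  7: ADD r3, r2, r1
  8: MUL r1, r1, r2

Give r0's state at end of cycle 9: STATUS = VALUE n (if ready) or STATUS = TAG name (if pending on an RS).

  c1: issue ADD r3<-Add1  regs: r0:5,r1:5,r2:7,r3:Add1
  c2: issue MUL r2<-Mul1  regs: r0:5,r1:5,r2:Mul1,r3:Add1
  c3: CDB Add1=9; issue SUB r2<-Add1  regs: r0:5,r1:5,r2:Add1,r3:9
  c4: issue ADD r3<-Add2  regs: r0:5,r1:5,r2:Add1,r3:Add2
  c5: issue ADD r0<-Add3  regs: r0:Add3,r1:5,r2:Add1,r3:Add2
  c6: CDB Add2=10; issue ADD r3<-Add2  regs: r0:Add3,r1:5,r2:Add1,r3:Add2
  c7: CDB Mul1=49; issue MUL r3<-Mul1  regs: r0:Add3,r1:5,r2:Add1,r3:Mul1
  c8: stall  regs: r0:Add3,r1:5,r2:Add1,r3:Mul1
  c9: CDB Add1=44; issue ADD r3<-Add1  regs: r0:Add3,r1:5,r2:44,r3:Add1

STATUS = TAG Add3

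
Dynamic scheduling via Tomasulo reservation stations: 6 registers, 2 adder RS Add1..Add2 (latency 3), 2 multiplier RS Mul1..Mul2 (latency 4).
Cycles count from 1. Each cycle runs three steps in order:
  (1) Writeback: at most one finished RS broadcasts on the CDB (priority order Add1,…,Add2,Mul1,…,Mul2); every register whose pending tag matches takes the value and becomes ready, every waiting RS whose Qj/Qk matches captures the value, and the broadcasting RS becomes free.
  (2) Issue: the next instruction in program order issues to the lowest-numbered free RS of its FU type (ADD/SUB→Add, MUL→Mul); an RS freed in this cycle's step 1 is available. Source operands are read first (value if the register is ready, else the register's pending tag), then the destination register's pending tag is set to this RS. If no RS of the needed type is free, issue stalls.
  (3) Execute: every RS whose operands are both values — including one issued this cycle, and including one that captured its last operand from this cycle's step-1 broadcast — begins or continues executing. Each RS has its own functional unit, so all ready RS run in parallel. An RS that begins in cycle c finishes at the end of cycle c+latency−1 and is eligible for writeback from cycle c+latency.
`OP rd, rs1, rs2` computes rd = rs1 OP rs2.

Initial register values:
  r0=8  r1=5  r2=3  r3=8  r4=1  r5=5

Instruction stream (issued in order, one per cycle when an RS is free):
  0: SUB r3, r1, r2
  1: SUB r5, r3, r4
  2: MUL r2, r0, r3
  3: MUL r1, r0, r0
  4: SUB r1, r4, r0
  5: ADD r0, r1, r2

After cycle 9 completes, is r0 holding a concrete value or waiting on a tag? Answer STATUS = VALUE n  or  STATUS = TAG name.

cycle 1: issue SUB r3<-Add1 // r0:8,r1:5,r2:3,r3:Add1,r4:1,r5:5
cycle 2: issue SUB r5<-Add2 // r0:8,r1:5,r2:3,r3:Add1,r4:1,r5:Add2
cycle 3: issue MUL r2<-Mul1 // r0:8,r1:5,r2:Mul1,r3:Add1,r4:1,r5:Add2
cycle 4: CDB Add1=2; issue MUL r1<-Mul2 // r0:8,r1:Mul2,r2:Mul1,r3:2,r4:1,r5:Add2
cycle 5: issue SUB r1<-Add1 // r0:8,r1:Add1,r2:Mul1,r3:2,r4:1,r5:Add2
cycle 6: stall // r0:8,r1:Add1,r2:Mul1,r3:2,r4:1,r5:Add2
cycle 7: CDB Add2=1; issue ADD r0<-Add2 // r0:Add2,r1:Add1,r2:Mul1,r3:2,r4:1,r5:1
cycle 8: CDB Add1=-7 // r0:Add2,r1:-7,r2:Mul1,r3:2,r4:1,r5:1
cycle 9: CDB Mul1=16 // r0:Add2,r1:-7,r2:16,r3:2,r4:1,r5:1

STATUS = TAG Add2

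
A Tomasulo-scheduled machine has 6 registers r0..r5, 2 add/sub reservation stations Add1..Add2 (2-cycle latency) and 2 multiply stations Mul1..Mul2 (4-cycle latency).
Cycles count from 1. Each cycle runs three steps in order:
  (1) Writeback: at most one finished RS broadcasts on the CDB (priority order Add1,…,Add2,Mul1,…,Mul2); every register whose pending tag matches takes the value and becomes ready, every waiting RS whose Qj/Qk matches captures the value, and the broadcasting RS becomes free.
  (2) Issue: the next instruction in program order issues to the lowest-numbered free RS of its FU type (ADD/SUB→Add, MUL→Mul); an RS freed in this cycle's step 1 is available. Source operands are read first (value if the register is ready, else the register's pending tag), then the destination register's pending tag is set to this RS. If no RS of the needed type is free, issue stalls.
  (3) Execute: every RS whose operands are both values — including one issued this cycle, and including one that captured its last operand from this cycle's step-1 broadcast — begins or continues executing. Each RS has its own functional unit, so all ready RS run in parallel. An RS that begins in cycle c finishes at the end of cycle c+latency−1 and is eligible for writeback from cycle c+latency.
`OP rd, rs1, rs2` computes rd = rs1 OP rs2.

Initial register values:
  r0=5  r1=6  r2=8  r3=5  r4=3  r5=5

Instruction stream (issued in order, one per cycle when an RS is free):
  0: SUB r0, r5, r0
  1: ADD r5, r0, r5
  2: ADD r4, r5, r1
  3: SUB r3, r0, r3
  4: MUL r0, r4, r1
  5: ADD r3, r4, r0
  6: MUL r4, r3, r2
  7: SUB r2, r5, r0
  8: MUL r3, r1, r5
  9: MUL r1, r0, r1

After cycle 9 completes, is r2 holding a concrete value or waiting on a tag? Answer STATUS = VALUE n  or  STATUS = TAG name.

STATUS = TAG Add2

c1: issue SUB r0<-Add1 | r0:Add1,r1:6,r2:8,r3:5,r4:3,r5:5
c2: issue ADD r5<-Add2 | r0:Add1,r1:6,r2:8,r3:5,r4:3,r5:Add2
c3: CDB Add1=0; issue ADD r4<-Add1 | r0:0,r1:6,r2:8,r3:5,r4:Add1,r5:Add2
c4: stall | r0:0,r1:6,r2:8,r3:5,r4:Add1,r5:Add2
c5: CDB Add2=5; issue SUB r3<-Add2 | r0:0,r1:6,r2:8,r3:Add2,r4:Add1,r5:5
c6: issue MUL r0<-Mul1 | r0:Mul1,r1:6,r2:8,r3:Add2,r4:Add1,r5:5
c7: CDB Add1=11; issue ADD r3<-Add1 | r0:Mul1,r1:6,r2:8,r3:Add1,r4:11,r5:5
c8: CDB Add2=-5; issue MUL r4<-Mul2 | r0:Mul1,r1:6,r2:8,r3:Add1,r4:Mul2,r5:5
c9: issue SUB r2<-Add2 | r0:Mul1,r1:6,r2:Add2,r3:Add1,r4:Mul2,r5:5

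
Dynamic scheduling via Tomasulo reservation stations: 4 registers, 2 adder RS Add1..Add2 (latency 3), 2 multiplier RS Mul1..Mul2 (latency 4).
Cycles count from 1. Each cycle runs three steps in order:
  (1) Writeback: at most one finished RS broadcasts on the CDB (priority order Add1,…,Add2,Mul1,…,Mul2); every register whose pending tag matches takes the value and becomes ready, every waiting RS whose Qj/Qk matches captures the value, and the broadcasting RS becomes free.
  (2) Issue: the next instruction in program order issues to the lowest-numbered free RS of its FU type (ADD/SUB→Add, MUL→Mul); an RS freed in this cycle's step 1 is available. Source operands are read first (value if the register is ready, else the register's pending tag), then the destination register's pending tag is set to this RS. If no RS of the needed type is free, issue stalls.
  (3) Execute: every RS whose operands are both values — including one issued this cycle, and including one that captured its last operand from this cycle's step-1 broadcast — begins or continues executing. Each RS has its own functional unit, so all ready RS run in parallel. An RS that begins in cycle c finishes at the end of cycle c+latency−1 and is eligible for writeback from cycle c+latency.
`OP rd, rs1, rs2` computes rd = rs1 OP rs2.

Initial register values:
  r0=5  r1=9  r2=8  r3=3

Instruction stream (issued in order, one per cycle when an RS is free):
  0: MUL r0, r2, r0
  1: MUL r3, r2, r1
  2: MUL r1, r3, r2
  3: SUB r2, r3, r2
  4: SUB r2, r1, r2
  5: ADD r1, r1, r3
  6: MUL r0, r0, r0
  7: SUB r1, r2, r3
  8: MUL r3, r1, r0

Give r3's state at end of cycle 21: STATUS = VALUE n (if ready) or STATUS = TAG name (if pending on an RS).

c1: issue MUL r0<-Mul1 | r0:Mul1,r1:9,r2:8,r3:3
c2: issue MUL r3<-Mul2 | r0:Mul1,r1:9,r2:8,r3:Mul2
c3: stall | r0:Mul1,r1:9,r2:8,r3:Mul2
c4: stall | r0:Mul1,r1:9,r2:8,r3:Mul2
c5: CDB Mul1=40; issue MUL r1<-Mul1 | r0:40,r1:Mul1,r2:8,r3:Mul2
c6: CDB Mul2=72; issue SUB r2<-Add1 | r0:40,r1:Mul1,r2:Add1,r3:72
c7: issue SUB r2<-Add2 | r0:40,r1:Mul1,r2:Add2,r3:72
c8: stall | r0:40,r1:Mul1,r2:Add2,r3:72
c9: CDB Add1=64; issue ADD r1<-Add1 | r0:40,r1:Add1,r2:Add2,r3:72
c10: CDB Mul1=576; issue MUL r0<-Mul1 | r0:Mul1,r1:Add1,r2:Add2,r3:72
c11: stall | r0:Mul1,r1:Add1,r2:Add2,r3:72
c12: stall | r0:Mul1,r1:Add1,r2:Add2,r3:72
c13: CDB Add1=648; issue SUB r1<-Add1 | r0:Mul1,r1:Add1,r2:Add2,r3:72
c14: CDB Add2=512; issue MUL r3<-Mul2 | r0:Mul1,r1:Add1,r2:512,r3:Mul2
c15: CDB Mul1=1600 | r0:1600,r1:Add1,r2:512,r3:Mul2
c16: - | r0:1600,r1:Add1,r2:512,r3:Mul2
c17: CDB Add1=440 | r0:1600,r1:440,r2:512,r3:Mul2
c18: - | r0:1600,r1:440,r2:512,r3:Mul2
c19: - | r0:1600,r1:440,r2:512,r3:Mul2
c20: - | r0:1600,r1:440,r2:512,r3:Mul2
c21: CDB Mul2=704000 | r0:1600,r1:440,r2:512,r3:704000

STATUS = VALUE 704000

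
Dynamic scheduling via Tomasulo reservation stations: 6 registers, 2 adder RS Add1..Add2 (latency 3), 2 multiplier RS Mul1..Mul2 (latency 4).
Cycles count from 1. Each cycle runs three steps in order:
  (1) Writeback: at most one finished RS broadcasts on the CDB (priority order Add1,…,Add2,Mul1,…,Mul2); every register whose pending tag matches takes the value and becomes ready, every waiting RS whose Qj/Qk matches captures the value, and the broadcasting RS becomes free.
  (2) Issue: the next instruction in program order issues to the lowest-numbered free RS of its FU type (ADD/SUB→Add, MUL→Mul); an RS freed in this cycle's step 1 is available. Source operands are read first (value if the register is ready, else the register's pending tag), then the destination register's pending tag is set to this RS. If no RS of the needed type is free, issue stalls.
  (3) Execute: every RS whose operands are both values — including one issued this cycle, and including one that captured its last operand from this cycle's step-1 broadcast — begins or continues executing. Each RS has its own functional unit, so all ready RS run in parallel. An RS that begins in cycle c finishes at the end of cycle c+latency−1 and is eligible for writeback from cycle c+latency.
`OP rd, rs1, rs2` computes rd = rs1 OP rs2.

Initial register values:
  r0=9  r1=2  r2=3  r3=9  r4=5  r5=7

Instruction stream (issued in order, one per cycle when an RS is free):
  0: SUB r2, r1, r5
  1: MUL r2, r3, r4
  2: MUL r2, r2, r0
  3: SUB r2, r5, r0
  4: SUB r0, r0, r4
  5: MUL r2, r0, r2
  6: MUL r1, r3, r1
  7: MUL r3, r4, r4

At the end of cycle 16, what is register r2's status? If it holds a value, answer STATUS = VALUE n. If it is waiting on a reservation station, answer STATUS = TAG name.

STATUS = VALUE -8

  c1: issue SUB r2<-Add1  regs: r0:9,r1:2,r2:Add1,r3:9,r4:5,r5:7
  c2: issue MUL r2<-Mul1  regs: r0:9,r1:2,r2:Mul1,r3:9,r4:5,r5:7
  c3: issue MUL r2<-Mul2  regs: r0:9,r1:2,r2:Mul2,r3:9,r4:5,r5:7
  c4: CDB Add1=-5; issue SUB r2<-Add1  regs: r0:9,r1:2,r2:Add1,r3:9,r4:5,r5:7
  c5: issue SUB r0<-Add2  regs: r0:Add2,r1:2,r2:Add1,r3:9,r4:5,r5:7
  c6: CDB Mul1=45; issue MUL r2<-Mul1  regs: r0:Add2,r1:2,r2:Mul1,r3:9,r4:5,r5:7
  c7: CDB Add1=-2; stall  regs: r0:Add2,r1:2,r2:Mul1,r3:9,r4:5,r5:7
  c8: CDB Add2=4; stall  regs: r0:4,r1:2,r2:Mul1,r3:9,r4:5,r5:7
  c9: stall  regs: r0:4,r1:2,r2:Mul1,r3:9,r4:5,r5:7
  c10: CDB Mul2=405; issue MUL r1<-Mul2  regs: r0:4,r1:Mul2,r2:Mul1,r3:9,r4:5,r5:7
  c11: stall  regs: r0:4,r1:Mul2,r2:Mul1,r3:9,r4:5,r5:7
  c12: CDB Mul1=-8; issue MUL r3<-Mul1  regs: r0:4,r1:Mul2,r2:-8,r3:Mul1,r4:5,r5:7
  c13: -  regs: r0:4,r1:Mul2,r2:-8,r3:Mul1,r4:5,r5:7
  c14: CDB Mul2=18  regs: r0:4,r1:18,r2:-8,r3:Mul1,r4:5,r5:7
  c15: -  regs: r0:4,r1:18,r2:-8,r3:Mul1,r4:5,r5:7
  c16: CDB Mul1=25  regs: r0:4,r1:18,r2:-8,r3:25,r4:5,r5:7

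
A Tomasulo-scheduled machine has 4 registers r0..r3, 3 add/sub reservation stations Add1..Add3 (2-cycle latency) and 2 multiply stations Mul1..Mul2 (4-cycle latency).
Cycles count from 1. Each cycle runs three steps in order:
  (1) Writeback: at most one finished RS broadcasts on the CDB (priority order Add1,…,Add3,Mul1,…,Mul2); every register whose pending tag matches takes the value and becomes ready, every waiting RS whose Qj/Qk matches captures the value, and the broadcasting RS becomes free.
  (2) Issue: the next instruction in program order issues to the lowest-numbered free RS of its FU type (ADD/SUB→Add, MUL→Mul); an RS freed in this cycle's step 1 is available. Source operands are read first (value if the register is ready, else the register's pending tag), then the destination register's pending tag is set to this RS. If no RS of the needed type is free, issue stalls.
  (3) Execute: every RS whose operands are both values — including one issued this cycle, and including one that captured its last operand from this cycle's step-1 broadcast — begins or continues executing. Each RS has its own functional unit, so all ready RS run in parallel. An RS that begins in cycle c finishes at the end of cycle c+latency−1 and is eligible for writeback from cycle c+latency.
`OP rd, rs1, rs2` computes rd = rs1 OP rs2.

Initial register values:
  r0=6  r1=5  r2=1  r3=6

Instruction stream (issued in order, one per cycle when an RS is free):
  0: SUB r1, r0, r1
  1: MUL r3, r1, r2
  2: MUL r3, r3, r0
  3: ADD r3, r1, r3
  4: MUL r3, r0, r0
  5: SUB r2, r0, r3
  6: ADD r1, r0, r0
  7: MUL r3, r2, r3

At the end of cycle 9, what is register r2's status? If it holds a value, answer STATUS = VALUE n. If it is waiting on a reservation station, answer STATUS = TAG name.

  c1: issue SUB r1<-Add1  regs: r0:6,r1:Add1,r2:1,r3:6
  c2: issue MUL r3<-Mul1  regs: r0:6,r1:Add1,r2:1,r3:Mul1
  c3: CDB Add1=1; issue MUL r3<-Mul2  regs: r0:6,r1:1,r2:1,r3:Mul2
  c4: issue ADD r3<-Add1  regs: r0:6,r1:1,r2:1,r3:Add1
  c5: stall  regs: r0:6,r1:1,r2:1,r3:Add1
  c6: stall  regs: r0:6,r1:1,r2:1,r3:Add1
  c7: CDB Mul1=1; issue MUL r3<-Mul1  regs: r0:6,r1:1,r2:1,r3:Mul1
  c8: issue SUB r2<-Add2  regs: r0:6,r1:1,r2:Add2,r3:Mul1
  c9: issue ADD r1<-Add3  regs: r0:6,r1:Add3,r2:Add2,r3:Mul1

STATUS = TAG Add2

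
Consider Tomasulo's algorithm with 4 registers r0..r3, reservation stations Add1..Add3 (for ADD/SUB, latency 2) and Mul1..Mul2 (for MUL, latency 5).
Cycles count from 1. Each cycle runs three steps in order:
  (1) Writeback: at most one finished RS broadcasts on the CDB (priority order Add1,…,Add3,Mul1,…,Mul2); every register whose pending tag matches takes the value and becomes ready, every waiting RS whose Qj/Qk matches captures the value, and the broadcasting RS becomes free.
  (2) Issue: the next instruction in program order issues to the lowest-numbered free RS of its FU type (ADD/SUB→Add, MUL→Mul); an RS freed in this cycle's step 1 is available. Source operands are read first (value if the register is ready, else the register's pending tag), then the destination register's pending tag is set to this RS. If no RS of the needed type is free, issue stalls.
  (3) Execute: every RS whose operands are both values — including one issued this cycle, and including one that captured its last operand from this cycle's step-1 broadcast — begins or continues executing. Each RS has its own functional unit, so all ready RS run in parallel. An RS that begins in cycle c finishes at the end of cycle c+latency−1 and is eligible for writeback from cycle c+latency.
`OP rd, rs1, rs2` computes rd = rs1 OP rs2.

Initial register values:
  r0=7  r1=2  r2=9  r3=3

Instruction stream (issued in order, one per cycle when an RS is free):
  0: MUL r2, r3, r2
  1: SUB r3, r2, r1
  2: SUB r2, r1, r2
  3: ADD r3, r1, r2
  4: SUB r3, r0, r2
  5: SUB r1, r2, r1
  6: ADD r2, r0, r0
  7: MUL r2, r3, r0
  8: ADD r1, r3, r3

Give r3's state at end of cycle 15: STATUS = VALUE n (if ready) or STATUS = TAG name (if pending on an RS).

cycle 1: issue MUL r2<-Mul1 // r0:7,r1:2,r2:Mul1,r3:3
cycle 2: issue SUB r3<-Add1 // r0:7,r1:2,r2:Mul1,r3:Add1
cycle 3: issue SUB r2<-Add2 // r0:7,r1:2,r2:Add2,r3:Add1
cycle 4: issue ADD r3<-Add3 // r0:7,r1:2,r2:Add2,r3:Add3
cycle 5: stall // r0:7,r1:2,r2:Add2,r3:Add3
cycle 6: CDB Mul1=27; stall // r0:7,r1:2,r2:Add2,r3:Add3
cycle 7: stall // r0:7,r1:2,r2:Add2,r3:Add3
cycle 8: CDB Add1=25; issue SUB r3<-Add1 // r0:7,r1:2,r2:Add2,r3:Add1
cycle 9: CDB Add2=-25; issue SUB r1<-Add2 // r0:7,r1:Add2,r2:-25,r3:Add1
cycle 10: stall // r0:7,r1:Add2,r2:-25,r3:Add1
cycle 11: CDB Add1=32; issue ADD r2<-Add1 // r0:7,r1:Add2,r2:Add1,r3:32
cycle 12: CDB Add2=-27; issue MUL r2<-Mul1 // r0:7,r1:-27,r2:Mul1,r3:32
cycle 13: CDB Add1=14; issue ADD r1<-Add1 // r0:7,r1:Add1,r2:Mul1,r3:32
cycle 14: CDB Add3=-23 // r0:7,r1:Add1,r2:Mul1,r3:32
cycle 15: CDB Add1=64 // r0:7,r1:64,r2:Mul1,r3:32

STATUS = VALUE 32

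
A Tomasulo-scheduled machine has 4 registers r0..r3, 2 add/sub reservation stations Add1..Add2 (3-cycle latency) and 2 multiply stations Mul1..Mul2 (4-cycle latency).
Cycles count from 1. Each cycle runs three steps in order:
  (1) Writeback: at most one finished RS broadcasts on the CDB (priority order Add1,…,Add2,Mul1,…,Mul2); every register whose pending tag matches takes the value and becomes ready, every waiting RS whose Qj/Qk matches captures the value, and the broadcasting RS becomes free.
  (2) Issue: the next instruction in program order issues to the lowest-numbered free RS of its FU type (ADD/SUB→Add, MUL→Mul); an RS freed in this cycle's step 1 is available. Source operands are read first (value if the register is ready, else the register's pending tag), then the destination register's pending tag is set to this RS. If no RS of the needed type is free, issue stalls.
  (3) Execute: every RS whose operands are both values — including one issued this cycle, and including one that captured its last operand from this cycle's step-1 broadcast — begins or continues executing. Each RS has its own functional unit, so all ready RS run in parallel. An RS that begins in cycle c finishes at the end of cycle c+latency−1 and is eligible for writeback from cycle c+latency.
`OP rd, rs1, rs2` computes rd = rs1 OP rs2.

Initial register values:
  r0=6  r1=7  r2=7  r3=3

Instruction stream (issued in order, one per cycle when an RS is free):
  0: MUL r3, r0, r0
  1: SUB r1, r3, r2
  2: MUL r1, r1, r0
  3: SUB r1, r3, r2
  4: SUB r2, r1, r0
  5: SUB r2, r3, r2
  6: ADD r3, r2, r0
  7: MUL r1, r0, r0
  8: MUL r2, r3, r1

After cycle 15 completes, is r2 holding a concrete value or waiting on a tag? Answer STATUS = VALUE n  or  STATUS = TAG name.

  c1: issue MUL r3<-Mul1  regs: r0:6,r1:7,r2:7,r3:Mul1
  c2: issue SUB r1<-Add1  regs: r0:6,r1:Add1,r2:7,r3:Mul1
  c3: issue MUL r1<-Mul2  regs: r0:6,r1:Mul2,r2:7,r3:Mul1
  c4: issue SUB r1<-Add2  regs: r0:6,r1:Add2,r2:7,r3:Mul1
  c5: CDB Mul1=36; stall  regs: r0:6,r1:Add2,r2:7,r3:36
  c6: stall  regs: r0:6,r1:Add2,r2:7,r3:36
  c7: stall  regs: r0:6,r1:Add2,r2:7,r3:36
  c8: CDB Add1=29; issue SUB r2<-Add1  regs: r0:6,r1:Add2,r2:Add1,r3:36
  c9: CDB Add2=29; issue SUB r2<-Add2  regs: r0:6,r1:29,r2:Add2,r3:36
  c10: stall  regs: r0:6,r1:29,r2:Add2,r3:36
  c11: stall  regs: r0:6,r1:29,r2:Add2,r3:36
  c12: CDB Add1=23; issue ADD r3<-Add1  regs: r0:6,r1:29,r2:Add2,r3:Add1
  c13: CDB Mul2=174; issue MUL r1<-Mul1  regs: r0:6,r1:Mul1,r2:Add2,r3:Add1
  c14: issue MUL r2<-Mul2  regs: r0:6,r1:Mul1,r2:Mul2,r3:Add1
  c15: CDB Add2=13  regs: r0:6,r1:Mul1,r2:Mul2,r3:Add1

STATUS = TAG Mul2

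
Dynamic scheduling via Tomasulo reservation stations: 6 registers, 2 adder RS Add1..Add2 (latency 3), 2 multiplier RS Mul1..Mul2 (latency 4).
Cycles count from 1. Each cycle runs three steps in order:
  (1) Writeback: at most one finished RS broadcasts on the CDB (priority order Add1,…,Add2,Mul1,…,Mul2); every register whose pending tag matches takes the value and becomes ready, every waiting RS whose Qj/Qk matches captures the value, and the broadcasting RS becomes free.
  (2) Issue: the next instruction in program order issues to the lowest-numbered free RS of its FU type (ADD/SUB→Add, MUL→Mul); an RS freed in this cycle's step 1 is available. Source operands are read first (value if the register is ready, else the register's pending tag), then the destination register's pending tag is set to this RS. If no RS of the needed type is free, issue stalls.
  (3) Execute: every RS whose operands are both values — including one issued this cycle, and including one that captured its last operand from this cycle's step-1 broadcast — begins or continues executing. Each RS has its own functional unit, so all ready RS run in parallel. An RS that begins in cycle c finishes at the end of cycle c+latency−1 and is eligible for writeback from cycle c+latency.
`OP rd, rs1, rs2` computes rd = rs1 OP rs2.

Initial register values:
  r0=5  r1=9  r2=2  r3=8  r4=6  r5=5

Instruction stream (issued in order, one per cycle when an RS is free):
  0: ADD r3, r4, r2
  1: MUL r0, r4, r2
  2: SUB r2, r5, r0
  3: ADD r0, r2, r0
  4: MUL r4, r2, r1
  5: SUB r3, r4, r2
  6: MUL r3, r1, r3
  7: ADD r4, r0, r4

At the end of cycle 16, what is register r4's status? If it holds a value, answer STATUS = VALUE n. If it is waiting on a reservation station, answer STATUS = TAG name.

  c1: issue ADD r3<-Add1  regs: r0:5,r1:9,r2:2,r3:Add1,r4:6,r5:5
  c2: issue MUL r0<-Mul1  regs: r0:Mul1,r1:9,r2:2,r3:Add1,r4:6,r5:5
  c3: issue SUB r2<-Add2  regs: r0:Mul1,r1:9,r2:Add2,r3:Add1,r4:6,r5:5
  c4: CDB Add1=8; issue ADD r0<-Add1  regs: r0:Add1,r1:9,r2:Add2,r3:8,r4:6,r5:5
  c5: issue MUL r4<-Mul2  regs: r0:Add1,r1:9,r2:Add2,r3:8,r4:Mul2,r5:5
  c6: CDB Mul1=12; stall  regs: r0:Add1,r1:9,r2:Add2,r3:8,r4:Mul2,r5:5
  c7: stall  regs: r0:Add1,r1:9,r2:Add2,r3:8,r4:Mul2,r5:5
  c8: stall  regs: r0:Add1,r1:9,r2:Add2,r3:8,r4:Mul2,r5:5
  c9: CDB Add2=-7; issue SUB r3<-Add2  regs: r0:Add1,r1:9,r2:-7,r3:Add2,r4:Mul2,r5:5
  c10: issue MUL r3<-Mul1  regs: r0:Add1,r1:9,r2:-7,r3:Mul1,r4:Mul2,r5:5
  c11: stall  regs: r0:Add1,r1:9,r2:-7,r3:Mul1,r4:Mul2,r5:5
  c12: CDB Add1=5; issue ADD r4<-Add1  regs: r0:5,r1:9,r2:-7,r3:Mul1,r4:Add1,r5:5
  c13: CDB Mul2=-63  regs: r0:5,r1:9,r2:-7,r3:Mul1,r4:Add1,r5:5
  c14: -  regs: r0:5,r1:9,r2:-7,r3:Mul1,r4:Add1,r5:5
  c15: -  regs: r0:5,r1:9,r2:-7,r3:Mul1,r4:Add1,r5:5
  c16: CDB Add1=-58  regs: r0:5,r1:9,r2:-7,r3:Mul1,r4:-58,r5:5

STATUS = VALUE -58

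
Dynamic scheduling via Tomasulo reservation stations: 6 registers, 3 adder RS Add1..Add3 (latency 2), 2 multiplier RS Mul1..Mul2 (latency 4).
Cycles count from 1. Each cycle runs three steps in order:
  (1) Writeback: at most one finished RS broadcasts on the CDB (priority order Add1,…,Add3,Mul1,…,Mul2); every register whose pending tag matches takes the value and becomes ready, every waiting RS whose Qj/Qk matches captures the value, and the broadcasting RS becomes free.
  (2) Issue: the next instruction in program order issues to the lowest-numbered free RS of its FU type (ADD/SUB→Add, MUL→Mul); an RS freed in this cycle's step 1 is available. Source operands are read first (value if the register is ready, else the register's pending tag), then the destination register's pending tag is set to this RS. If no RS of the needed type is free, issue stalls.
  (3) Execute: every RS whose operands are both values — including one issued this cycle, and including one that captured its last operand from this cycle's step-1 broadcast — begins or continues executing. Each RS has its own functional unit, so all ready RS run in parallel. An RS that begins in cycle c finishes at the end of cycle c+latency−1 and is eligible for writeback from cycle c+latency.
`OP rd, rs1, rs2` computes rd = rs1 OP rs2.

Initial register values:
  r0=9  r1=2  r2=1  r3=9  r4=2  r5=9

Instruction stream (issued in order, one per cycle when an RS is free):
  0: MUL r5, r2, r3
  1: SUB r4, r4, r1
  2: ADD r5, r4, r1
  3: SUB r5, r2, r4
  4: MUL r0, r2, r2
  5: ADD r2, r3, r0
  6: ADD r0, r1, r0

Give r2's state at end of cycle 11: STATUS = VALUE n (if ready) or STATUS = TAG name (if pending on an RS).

STATUS = VALUE 10

cycle 1: issue MUL r5<-Mul1 // r0:9,r1:2,r2:1,r3:9,r4:2,r5:Mul1
cycle 2: issue SUB r4<-Add1 // r0:9,r1:2,r2:1,r3:9,r4:Add1,r5:Mul1
cycle 3: issue ADD r5<-Add2 // r0:9,r1:2,r2:1,r3:9,r4:Add1,r5:Add2
cycle 4: CDB Add1=0; issue SUB r5<-Add1 // r0:9,r1:2,r2:1,r3:9,r4:0,r5:Add1
cycle 5: CDB Mul1=9; issue MUL r0<-Mul1 // r0:Mul1,r1:2,r2:1,r3:9,r4:0,r5:Add1
cycle 6: CDB Add1=1; issue ADD r2<-Add1 // r0:Mul1,r1:2,r2:Add1,r3:9,r4:0,r5:1
cycle 7: CDB Add2=2; issue ADD r0<-Add2 // r0:Add2,r1:2,r2:Add1,r3:9,r4:0,r5:1
cycle 8: - // r0:Add2,r1:2,r2:Add1,r3:9,r4:0,r5:1
cycle 9: CDB Mul1=1 // r0:Add2,r1:2,r2:Add1,r3:9,r4:0,r5:1
cycle 10: - // r0:Add2,r1:2,r2:Add1,r3:9,r4:0,r5:1
cycle 11: CDB Add1=10 // r0:Add2,r1:2,r2:10,r3:9,r4:0,r5:1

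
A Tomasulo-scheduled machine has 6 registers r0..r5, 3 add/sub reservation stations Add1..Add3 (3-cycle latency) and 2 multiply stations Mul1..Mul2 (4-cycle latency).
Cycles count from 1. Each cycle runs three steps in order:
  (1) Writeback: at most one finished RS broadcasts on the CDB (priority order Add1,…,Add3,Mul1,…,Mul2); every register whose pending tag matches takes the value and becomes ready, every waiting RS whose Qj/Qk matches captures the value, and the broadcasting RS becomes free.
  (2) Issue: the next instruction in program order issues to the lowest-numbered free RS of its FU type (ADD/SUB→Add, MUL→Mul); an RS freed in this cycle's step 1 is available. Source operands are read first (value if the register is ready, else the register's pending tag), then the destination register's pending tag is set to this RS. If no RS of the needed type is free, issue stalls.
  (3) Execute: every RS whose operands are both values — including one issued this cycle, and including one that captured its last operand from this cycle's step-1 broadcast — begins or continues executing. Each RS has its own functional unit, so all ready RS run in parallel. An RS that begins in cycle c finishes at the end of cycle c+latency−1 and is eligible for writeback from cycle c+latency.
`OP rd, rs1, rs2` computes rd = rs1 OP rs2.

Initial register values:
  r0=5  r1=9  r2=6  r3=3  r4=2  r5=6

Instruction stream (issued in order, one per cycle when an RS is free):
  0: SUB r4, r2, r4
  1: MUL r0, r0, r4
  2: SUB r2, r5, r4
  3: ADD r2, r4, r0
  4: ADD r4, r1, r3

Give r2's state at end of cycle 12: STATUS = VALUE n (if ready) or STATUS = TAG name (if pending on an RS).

STATUS = VALUE 24

  c1: issue SUB r4<-Add1  regs: r0:5,r1:9,r2:6,r3:3,r4:Add1,r5:6
  c2: issue MUL r0<-Mul1  regs: r0:Mul1,r1:9,r2:6,r3:3,r4:Add1,r5:6
  c3: issue SUB r2<-Add2  regs: r0:Mul1,r1:9,r2:Add2,r3:3,r4:Add1,r5:6
  c4: CDB Add1=4; issue ADD r2<-Add1  regs: r0:Mul1,r1:9,r2:Add1,r3:3,r4:4,r5:6
  c5: issue ADD r4<-Add3  regs: r0:Mul1,r1:9,r2:Add1,r3:3,r4:Add3,r5:6
  c6: -  regs: r0:Mul1,r1:9,r2:Add1,r3:3,r4:Add3,r5:6
  c7: CDB Add2=2  regs: r0:Mul1,r1:9,r2:Add1,r3:3,r4:Add3,r5:6
  c8: CDB Add3=12  regs: r0:Mul1,r1:9,r2:Add1,r3:3,r4:12,r5:6
  c9: CDB Mul1=20  regs: r0:20,r1:9,r2:Add1,r3:3,r4:12,r5:6
  c10: -  regs: r0:20,r1:9,r2:Add1,r3:3,r4:12,r5:6
  c11: -  regs: r0:20,r1:9,r2:Add1,r3:3,r4:12,r5:6
  c12: CDB Add1=24  regs: r0:20,r1:9,r2:24,r3:3,r4:12,r5:6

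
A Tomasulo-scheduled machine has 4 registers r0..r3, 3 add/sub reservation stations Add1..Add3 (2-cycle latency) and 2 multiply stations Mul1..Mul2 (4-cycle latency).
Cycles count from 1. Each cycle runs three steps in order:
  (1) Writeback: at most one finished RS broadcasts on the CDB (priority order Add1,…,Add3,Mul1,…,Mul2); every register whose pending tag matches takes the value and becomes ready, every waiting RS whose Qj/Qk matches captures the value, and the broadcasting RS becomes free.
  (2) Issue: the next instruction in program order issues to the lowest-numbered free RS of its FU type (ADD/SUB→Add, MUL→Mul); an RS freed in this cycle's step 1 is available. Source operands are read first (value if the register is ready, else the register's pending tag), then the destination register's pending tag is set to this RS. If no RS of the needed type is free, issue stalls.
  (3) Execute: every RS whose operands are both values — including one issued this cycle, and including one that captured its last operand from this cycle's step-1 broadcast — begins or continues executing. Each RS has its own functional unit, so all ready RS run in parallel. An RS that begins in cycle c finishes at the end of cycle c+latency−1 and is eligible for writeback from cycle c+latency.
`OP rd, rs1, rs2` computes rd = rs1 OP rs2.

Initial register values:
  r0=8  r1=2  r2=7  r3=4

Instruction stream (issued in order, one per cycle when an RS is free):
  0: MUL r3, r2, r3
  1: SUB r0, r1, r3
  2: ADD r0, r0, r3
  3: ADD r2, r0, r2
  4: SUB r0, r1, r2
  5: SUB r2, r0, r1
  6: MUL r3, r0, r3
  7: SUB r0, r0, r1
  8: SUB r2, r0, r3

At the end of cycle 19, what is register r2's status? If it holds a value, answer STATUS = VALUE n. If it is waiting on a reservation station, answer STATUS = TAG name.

STATUS = VALUE 187

cycle 1: issue MUL r3<-Mul1 // r0:8,r1:2,r2:7,r3:Mul1
cycle 2: issue SUB r0<-Add1 // r0:Add1,r1:2,r2:7,r3:Mul1
cycle 3: issue ADD r0<-Add2 // r0:Add2,r1:2,r2:7,r3:Mul1
cycle 4: issue ADD r2<-Add3 // r0:Add2,r1:2,r2:Add3,r3:Mul1
cycle 5: CDB Mul1=28; stall // r0:Add2,r1:2,r2:Add3,r3:28
cycle 6: stall // r0:Add2,r1:2,r2:Add3,r3:28
cycle 7: CDB Add1=-26; issue SUB r0<-Add1 // r0:Add1,r1:2,r2:Add3,r3:28
cycle 8: stall // r0:Add1,r1:2,r2:Add3,r3:28
cycle 9: CDB Add2=2; issue SUB r2<-Add2 // r0:Add1,r1:2,r2:Add2,r3:28
cycle 10: issue MUL r3<-Mul1 // r0:Add1,r1:2,r2:Add2,r3:Mul1
cycle 11: CDB Add3=9; issue SUB r0<-Add3 // r0:Add3,r1:2,r2:Add2,r3:Mul1
cycle 12: stall // r0:Add3,r1:2,r2:Add2,r3:Mul1
cycle 13: CDB Add1=-7; issue SUB r2<-Add1 // r0:Add3,r1:2,r2:Add1,r3:Mul1
cycle 14: - // r0:Add3,r1:2,r2:Add1,r3:Mul1
cycle 15: CDB Add2=-9 // r0:Add3,r1:2,r2:Add1,r3:Mul1
cycle 16: CDB Add3=-9 // r0:-9,r1:2,r2:Add1,r3:Mul1
cycle 17: CDB Mul1=-196 // r0:-9,r1:2,r2:Add1,r3:-196
cycle 18: - // r0:-9,r1:2,r2:Add1,r3:-196
cycle 19: CDB Add1=187 // r0:-9,r1:2,r2:187,r3:-196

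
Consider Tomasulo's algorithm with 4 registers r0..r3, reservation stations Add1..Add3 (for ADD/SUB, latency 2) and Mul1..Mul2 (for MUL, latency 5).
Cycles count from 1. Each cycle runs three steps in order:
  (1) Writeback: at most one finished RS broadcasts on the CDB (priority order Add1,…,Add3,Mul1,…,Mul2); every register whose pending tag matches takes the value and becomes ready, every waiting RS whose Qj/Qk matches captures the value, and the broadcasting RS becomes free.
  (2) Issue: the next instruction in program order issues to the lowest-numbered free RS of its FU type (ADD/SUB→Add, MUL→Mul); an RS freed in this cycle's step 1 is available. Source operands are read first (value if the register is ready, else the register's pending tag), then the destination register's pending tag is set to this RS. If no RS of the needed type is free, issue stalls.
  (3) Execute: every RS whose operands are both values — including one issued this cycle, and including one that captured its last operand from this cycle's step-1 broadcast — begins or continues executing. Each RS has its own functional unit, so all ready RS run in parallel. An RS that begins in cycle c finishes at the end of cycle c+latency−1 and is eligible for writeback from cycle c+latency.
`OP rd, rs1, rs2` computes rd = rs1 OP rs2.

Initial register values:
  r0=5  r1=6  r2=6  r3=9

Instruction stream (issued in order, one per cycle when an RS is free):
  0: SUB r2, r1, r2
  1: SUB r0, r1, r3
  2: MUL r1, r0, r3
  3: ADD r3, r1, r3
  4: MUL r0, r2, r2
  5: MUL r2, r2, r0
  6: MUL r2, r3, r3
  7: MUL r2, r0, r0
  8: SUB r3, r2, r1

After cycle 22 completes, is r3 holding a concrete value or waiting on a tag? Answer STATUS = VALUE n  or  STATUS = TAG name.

cycle 1: issue SUB r2<-Add1 // r0:5,r1:6,r2:Add1,r3:9
cycle 2: issue SUB r0<-Add2 // r0:Add2,r1:6,r2:Add1,r3:9
cycle 3: CDB Add1=0; issue MUL r1<-Mul1 // r0:Add2,r1:Mul1,r2:0,r3:9
cycle 4: CDB Add2=-3; issue ADD r3<-Add1 // r0:-3,r1:Mul1,r2:0,r3:Add1
cycle 5: issue MUL r0<-Mul2 // r0:Mul2,r1:Mul1,r2:0,r3:Add1
cycle 6: stall // r0:Mul2,r1:Mul1,r2:0,r3:Add1
cycle 7: stall // r0:Mul2,r1:Mul1,r2:0,r3:Add1
cycle 8: stall // r0:Mul2,r1:Mul1,r2:0,r3:Add1
cycle 9: CDB Mul1=-27; issue MUL r2<-Mul1 // r0:Mul2,r1:-27,r2:Mul1,r3:Add1
cycle 10: CDB Mul2=0; issue MUL r2<-Mul2 // r0:0,r1:-27,r2:Mul2,r3:Add1
cycle 11: CDB Add1=-18; stall // r0:0,r1:-27,r2:Mul2,r3:-18
cycle 12: stall // r0:0,r1:-27,r2:Mul2,r3:-18
cycle 13: stall // r0:0,r1:-27,r2:Mul2,r3:-18
cycle 14: stall // r0:0,r1:-27,r2:Mul2,r3:-18
cycle 15: CDB Mul1=0; issue MUL r2<-Mul1 // r0:0,r1:-27,r2:Mul1,r3:-18
cycle 16: CDB Mul2=324; issue SUB r3<-Add1 // r0:0,r1:-27,r2:Mul1,r3:Add1
cycle 17: - // r0:0,r1:-27,r2:Mul1,r3:Add1
cycle 18: - // r0:0,r1:-27,r2:Mul1,r3:Add1
cycle 19: - // r0:0,r1:-27,r2:Mul1,r3:Add1
cycle 20: CDB Mul1=0 // r0:0,r1:-27,r2:0,r3:Add1
cycle 21: - // r0:0,r1:-27,r2:0,r3:Add1
cycle 22: CDB Add1=27 // r0:0,r1:-27,r2:0,r3:27

STATUS = VALUE 27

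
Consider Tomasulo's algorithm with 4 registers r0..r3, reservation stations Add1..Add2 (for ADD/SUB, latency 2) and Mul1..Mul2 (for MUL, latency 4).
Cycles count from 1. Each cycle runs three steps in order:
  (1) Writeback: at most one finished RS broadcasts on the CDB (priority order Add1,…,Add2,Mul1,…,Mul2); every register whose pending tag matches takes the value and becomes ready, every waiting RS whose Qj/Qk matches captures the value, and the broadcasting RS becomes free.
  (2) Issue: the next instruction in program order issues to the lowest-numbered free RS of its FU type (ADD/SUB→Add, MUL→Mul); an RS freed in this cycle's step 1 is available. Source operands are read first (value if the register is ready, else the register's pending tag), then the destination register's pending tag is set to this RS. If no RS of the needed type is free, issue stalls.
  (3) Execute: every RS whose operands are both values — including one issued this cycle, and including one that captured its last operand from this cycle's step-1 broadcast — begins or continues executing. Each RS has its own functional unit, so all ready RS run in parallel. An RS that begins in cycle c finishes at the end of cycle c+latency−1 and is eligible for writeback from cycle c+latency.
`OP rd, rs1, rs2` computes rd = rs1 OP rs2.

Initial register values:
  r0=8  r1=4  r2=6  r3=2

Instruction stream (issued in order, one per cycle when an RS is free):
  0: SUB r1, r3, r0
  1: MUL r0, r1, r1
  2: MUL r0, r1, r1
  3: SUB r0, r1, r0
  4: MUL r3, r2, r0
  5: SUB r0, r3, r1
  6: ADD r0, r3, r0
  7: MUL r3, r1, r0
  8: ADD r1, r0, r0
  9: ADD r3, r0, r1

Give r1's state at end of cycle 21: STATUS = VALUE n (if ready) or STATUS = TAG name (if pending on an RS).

  c1: issue SUB r1<-Add1  regs: r0:8,r1:Add1,r2:6,r3:2
  c2: issue MUL r0<-Mul1  regs: r0:Mul1,r1:Add1,r2:6,r3:2
  c3: CDB Add1=-6; issue MUL r0<-Mul2  regs: r0:Mul2,r1:-6,r2:6,r3:2
  c4: issue SUB r0<-Add1  regs: r0:Add1,r1:-6,r2:6,r3:2
  c5: stall  regs: r0:Add1,r1:-6,r2:6,r3:2
  c6: stall  regs: r0:Add1,r1:-6,r2:6,r3:2
  c7: CDB Mul1=36; issue MUL r3<-Mul1  regs: r0:Add1,r1:-6,r2:6,r3:Mul1
  c8: CDB Mul2=36; issue SUB r0<-Add2  regs: r0:Add2,r1:-6,r2:6,r3:Mul1
  c9: stall  regs: r0:Add2,r1:-6,r2:6,r3:Mul1
  c10: CDB Add1=-42; issue ADD r0<-Add1  regs: r0:Add1,r1:-6,r2:6,r3:Mul1
  c11: issue MUL r3<-Mul2  regs: r0:Add1,r1:-6,r2:6,r3:Mul2
  c12: stall  regs: r0:Add1,r1:-6,r2:6,r3:Mul2
  c13: stall  regs: r0:Add1,r1:-6,r2:6,r3:Mul2
  c14: CDB Mul1=-252; stall  regs: r0:Add1,r1:-6,r2:6,r3:Mul2
  c15: stall  regs: r0:Add1,r1:-6,r2:6,r3:Mul2
  c16: CDB Add2=-246; issue ADD r1<-Add2  regs: r0:Add1,r1:Add2,r2:6,r3:Mul2
  c17: stall  regs: r0:Add1,r1:Add2,r2:6,r3:Mul2
  c18: CDB Add1=-498; issue ADD r3<-Add1  regs: r0:-498,r1:Add2,r2:6,r3:Add1
  c19: -  regs: r0:-498,r1:Add2,r2:6,r3:Add1
  c20: CDB Add2=-996  regs: r0:-498,r1:-996,r2:6,r3:Add1
  c21: -  regs: r0:-498,r1:-996,r2:6,r3:Add1

STATUS = VALUE -996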